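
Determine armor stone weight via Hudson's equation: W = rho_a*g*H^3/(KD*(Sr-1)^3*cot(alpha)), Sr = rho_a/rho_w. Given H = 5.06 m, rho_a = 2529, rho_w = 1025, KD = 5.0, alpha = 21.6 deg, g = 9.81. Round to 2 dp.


Sr = rho_a / rho_w = 2529 / 1025 = 2.467317
(Sr - 1) = 1.467317
(Sr - 1)^3 = 3.159162
cot(21.6) = 1 / tan(21.6) = 1 / 0.395928 = 2.525712
Numerator = 2529 * 9.81 * 5.06^3 = 3214174.0263
Denominator = 5.0 * 3.159162 * 2.525712 = 39.895663
W = 3214174.0263 / 39.895663
W = 80564.50 N

80564.50


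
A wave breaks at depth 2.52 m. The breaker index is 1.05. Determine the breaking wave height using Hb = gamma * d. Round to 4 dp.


Hb = gamma * d
Hb = 1.05 * 2.52
Hb = 2.6460 m

2.6460


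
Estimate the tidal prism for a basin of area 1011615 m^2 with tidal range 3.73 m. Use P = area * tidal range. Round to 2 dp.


Tidal prism = Area * Tidal range
P = 1011615 * 3.73
P = 3773323.95 m^3

3773323.95


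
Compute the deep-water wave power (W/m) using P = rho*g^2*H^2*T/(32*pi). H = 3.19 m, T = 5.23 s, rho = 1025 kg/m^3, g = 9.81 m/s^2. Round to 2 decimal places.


P = rho * g^2 * H^2 * T / (32 * pi)
P = 1025 * 9.81^2 * 3.19^2 * 5.23 / (32 * pi)
P = 1025 * 96.2361 * 10.1761 * 5.23 / 100.53096
P = 52220.99 W/m

52220.99


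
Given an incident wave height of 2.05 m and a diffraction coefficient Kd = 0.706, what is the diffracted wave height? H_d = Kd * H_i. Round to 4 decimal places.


H_d = Kd * H_i
H_d = 0.706 * 2.05
H_d = 1.4473 m

1.4473


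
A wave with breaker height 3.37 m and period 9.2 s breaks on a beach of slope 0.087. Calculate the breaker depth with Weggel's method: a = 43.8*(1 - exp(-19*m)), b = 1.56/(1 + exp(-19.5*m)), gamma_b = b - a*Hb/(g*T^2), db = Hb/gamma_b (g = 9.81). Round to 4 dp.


a = 43.8 * (1 - exp(-19 * m))
exp(-19 * 0.087) = exp(-1.6530) = 0.191475
a = 43.8 * (1 - 0.191475) = 35.413412
b = 1.56 / (1 + exp(-19.5 * m))
exp(-19.5 * 0.087) = exp(-1.6965) = 0.183324
b = 1.56 / (1 + 0.183324) = 1.318320
Hb / (g * T^2) = 3.37 / (9.81 * 9.2^2) = 3.37 / 830.3184 = 0.00405868
gamma_b = b - a * Hb/(g*T^2) = 1.318320 - 35.413412 * 0.00405868 = 1.174588
db = Hb / gamma_b = 3.37 / 1.174588
db = 2.8691 m

2.8691


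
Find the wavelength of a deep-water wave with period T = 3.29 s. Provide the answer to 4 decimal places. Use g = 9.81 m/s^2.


L0 = g * T^2 / (2 * pi)
L0 = 9.81 * 3.29^2 / (2 * pi)
L0 = 9.81 * 10.8241 / 6.28319
L0 = 106.1844 / 6.28319
L0 = 16.8998 m

16.8998


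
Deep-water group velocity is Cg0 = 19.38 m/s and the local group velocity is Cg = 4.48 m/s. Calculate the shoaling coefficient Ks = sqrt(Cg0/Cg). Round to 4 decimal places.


Ks = sqrt(Cg0 / Cg)
Ks = sqrt(19.38 / 4.48)
Ks = sqrt(4.3259)
Ks = 2.0799

2.0799


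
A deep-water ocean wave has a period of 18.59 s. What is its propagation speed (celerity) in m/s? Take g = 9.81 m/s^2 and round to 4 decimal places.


We use the deep-water celerity formula:
C = g * T / (2 * pi)
C = 9.81 * 18.59 / (2 * 3.14159...)
C = 182.367900 / 6.283185
C = 29.0248 m/s

29.0248


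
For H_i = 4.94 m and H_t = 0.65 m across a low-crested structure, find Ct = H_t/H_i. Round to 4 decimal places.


Ct = H_t / H_i
Ct = 0.65 / 4.94
Ct = 0.1316

0.1316


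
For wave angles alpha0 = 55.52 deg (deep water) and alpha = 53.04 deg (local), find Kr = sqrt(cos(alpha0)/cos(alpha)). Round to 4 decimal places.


Kr = sqrt(cos(alpha0) / cos(alpha))
cos(55.52) = 0.566119
cos(53.04) = 0.601257
Kr = sqrt(0.566119 / 0.601257)
Kr = sqrt(0.941558)
Kr = 0.9703

0.9703


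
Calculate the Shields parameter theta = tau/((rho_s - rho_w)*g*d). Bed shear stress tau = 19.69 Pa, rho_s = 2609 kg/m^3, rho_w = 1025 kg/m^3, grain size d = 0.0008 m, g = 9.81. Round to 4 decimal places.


theta = tau / ((rho_s - rho_w) * g * d)
rho_s - rho_w = 2609 - 1025 = 1584
Denominator = 1584 * 9.81 * 0.0008 = 12.431232
theta = 19.69 / 12.431232
theta = 1.5839

1.5839


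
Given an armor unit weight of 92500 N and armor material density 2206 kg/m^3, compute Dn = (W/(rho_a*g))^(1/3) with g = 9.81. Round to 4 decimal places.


V = W / (rho_a * g)
V = 92500 / (2206 * 9.81)
V = 92500 / 21640.86
V = 4.274322 m^3
Dn = V^(1/3) = 4.274322^(1/3)
Dn = 1.6229 m

1.6229


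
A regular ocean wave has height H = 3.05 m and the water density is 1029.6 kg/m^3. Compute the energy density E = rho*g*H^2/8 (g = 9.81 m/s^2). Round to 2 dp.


E = (1/8) * rho * g * H^2
E = (1/8) * 1029.6 * 9.81 * 3.05^2
E = 0.125 * 1029.6 * 9.81 * 9.3025
E = 11744.84 J/m^2

11744.84


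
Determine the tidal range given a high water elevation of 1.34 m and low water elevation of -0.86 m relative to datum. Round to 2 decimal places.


Tidal range = High water - Low water
Tidal range = 1.34 - (-0.86)
Tidal range = 2.20 m

2.20


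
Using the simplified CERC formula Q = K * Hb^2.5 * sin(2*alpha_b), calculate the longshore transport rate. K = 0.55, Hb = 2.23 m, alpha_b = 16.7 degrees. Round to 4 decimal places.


Q = K * Hb^2.5 * sin(2 * alpha_b)
Hb^2.5 = 2.23^2.5 = 7.426123
sin(2 * 16.7) = sin(33.4) = 0.550481
Q = 0.55 * 7.426123 * 0.550481
Q = 2.2484 m^3/s

2.2484


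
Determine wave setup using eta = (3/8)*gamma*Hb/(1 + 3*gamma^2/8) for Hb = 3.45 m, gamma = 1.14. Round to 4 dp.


eta = (3/8) * gamma * Hb / (1 + 3*gamma^2/8)
Numerator = (3/8) * 1.14 * 3.45 = 1.474875
Denominator = 1 + 3*1.14^2/8 = 1 + 0.487350 = 1.487350
eta = 1.474875 / 1.487350
eta = 0.9916 m

0.9916


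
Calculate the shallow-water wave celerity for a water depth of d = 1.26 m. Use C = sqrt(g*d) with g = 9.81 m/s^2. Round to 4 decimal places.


Using the shallow-water approximation:
C = sqrt(g * d) = sqrt(9.81 * 1.26)
C = sqrt(12.3606)
C = 3.5158 m/s

3.5158


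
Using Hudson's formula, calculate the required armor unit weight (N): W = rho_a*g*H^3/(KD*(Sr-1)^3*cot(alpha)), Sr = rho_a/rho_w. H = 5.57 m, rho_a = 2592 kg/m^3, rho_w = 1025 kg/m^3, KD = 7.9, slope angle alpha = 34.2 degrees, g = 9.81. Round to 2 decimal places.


Sr = rho_a / rho_w = 2592 / 1025 = 2.528780
(Sr - 1) = 1.528780
(Sr - 1)^3 = 3.573020
cot(34.2) = 1 / tan(34.2) = 1 / 0.679599 = 1.471455
Numerator = 2592 * 9.81 * 5.57^3 = 4394096.4974
Denominator = 7.9 * 3.573020 * 1.471455 = 41.534555
W = 4394096.4974 / 41.534555
W = 105793.75 N

105793.75


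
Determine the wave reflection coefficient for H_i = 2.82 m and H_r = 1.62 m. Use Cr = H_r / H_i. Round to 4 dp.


Cr = H_r / H_i
Cr = 1.62 / 2.82
Cr = 0.5745

0.5745


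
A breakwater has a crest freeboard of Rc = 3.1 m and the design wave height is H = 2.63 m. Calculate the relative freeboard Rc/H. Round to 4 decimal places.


Relative freeboard = Rc / H
= 3.1 / 2.63
= 1.1787

1.1787


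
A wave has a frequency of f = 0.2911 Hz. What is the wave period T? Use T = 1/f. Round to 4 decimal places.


T = 1 / f
T = 1 / 0.2911
T = 3.4352 s

3.4352


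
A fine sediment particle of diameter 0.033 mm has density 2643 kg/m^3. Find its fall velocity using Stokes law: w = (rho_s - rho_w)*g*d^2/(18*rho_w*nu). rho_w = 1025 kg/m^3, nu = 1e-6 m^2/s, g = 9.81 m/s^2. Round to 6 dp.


w = (rho_s - rho_w) * g * d^2 / (18 * rho_w * nu)
d = 0.033 mm = 0.000033 m
rho_s - rho_w = 2643 - 1025 = 1618
Numerator = 1618 * 9.81 * (0.000033)^2 = 0.000017285240
Denominator = 18 * 1025 * 1e-6 = 0.018450
w = 0.000937 m/s

0.000937


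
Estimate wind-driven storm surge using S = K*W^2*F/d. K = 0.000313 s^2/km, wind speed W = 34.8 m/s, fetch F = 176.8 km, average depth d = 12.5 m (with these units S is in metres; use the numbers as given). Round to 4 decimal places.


S = K * W^2 * F / d
W^2 = 34.8^2 = 1211.04
S = 0.000313 * 1211.04 * 176.8 / 12.5
Numerator = 0.000313 * 1211.04 * 176.8 = 67.017016
S = 67.017016 / 12.5 = 5.3614 m

5.3614


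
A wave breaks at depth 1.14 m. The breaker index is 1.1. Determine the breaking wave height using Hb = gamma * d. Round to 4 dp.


Hb = gamma * d
Hb = 1.1 * 1.14
Hb = 1.2540 m

1.2540


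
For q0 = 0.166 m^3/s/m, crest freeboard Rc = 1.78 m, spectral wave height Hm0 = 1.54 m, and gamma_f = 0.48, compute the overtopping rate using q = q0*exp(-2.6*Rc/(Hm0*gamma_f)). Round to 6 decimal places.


q = q0 * exp(-2.6 * Rc / (Hm0 * gamma_f))
Exponent = -2.6 * 1.78 / (1.54 * 0.48)
= -2.6 * 1.78 / 0.7392
= -6.260823
exp(-6.260823) = 0.001910
q = 0.166 * 0.001910
q = 0.000317 m^3/s/m

0.000317


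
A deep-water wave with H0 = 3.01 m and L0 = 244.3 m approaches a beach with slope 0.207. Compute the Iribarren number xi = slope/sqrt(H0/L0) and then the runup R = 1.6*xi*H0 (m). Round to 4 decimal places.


xi = slope / sqrt(H0/L0)
H0/L0 = 3.01/244.3 = 0.012321
sqrt(0.012321) = 0.111000
xi = 0.207 / 0.111000 = 1.864871
R = 1.6 * xi * H0 = 1.6 * 1.864871 * 3.01
R = 8.9812 m

8.9812


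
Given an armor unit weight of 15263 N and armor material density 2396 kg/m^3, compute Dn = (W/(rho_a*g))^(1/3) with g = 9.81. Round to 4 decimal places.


V = W / (rho_a * g)
V = 15263 / (2396 * 9.81)
V = 15263 / 23504.76
V = 0.649358 m^3
Dn = V^(1/3) = 0.649358^(1/3)
Dn = 0.8660 m

0.8660


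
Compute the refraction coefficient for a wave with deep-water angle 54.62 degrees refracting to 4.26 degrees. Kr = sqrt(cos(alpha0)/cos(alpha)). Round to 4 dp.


Kr = sqrt(cos(alpha0) / cos(alpha))
cos(54.62) = 0.578997
cos(4.26) = 0.997237
Kr = sqrt(0.578997 / 0.997237)
Kr = sqrt(0.580601)
Kr = 0.7620

0.7620


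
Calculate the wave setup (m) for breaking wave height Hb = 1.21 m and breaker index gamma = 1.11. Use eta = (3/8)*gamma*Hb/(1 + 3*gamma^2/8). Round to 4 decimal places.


eta = (3/8) * gamma * Hb / (1 + 3*gamma^2/8)
Numerator = (3/8) * 1.11 * 1.21 = 0.503663
Denominator = 1 + 3*1.11^2/8 = 1 + 0.462038 = 1.462038
eta = 0.503663 / 1.462038
eta = 0.3445 m

0.3445


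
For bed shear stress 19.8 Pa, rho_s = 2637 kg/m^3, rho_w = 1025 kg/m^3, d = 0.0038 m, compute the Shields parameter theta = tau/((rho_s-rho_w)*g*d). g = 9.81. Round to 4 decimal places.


theta = tau / ((rho_s - rho_w) * g * d)
rho_s - rho_w = 2637 - 1025 = 1612
Denominator = 1612 * 9.81 * 0.0038 = 60.092136
theta = 19.8 / 60.092136
theta = 0.3295

0.3295


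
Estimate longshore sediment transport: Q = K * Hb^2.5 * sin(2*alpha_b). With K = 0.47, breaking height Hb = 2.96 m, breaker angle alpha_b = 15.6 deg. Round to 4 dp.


Q = K * Hb^2.5 * sin(2 * alpha_b)
Hb^2.5 = 2.96^2.5 = 15.074027
sin(2 * 15.6) = sin(31.2) = 0.518027
Q = 0.47 * 15.074027 * 0.518027
Q = 3.6701 m^3/s

3.6701


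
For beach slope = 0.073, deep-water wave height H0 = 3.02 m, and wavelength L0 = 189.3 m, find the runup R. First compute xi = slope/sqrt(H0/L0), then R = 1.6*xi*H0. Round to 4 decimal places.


xi = slope / sqrt(H0/L0)
H0/L0 = 3.02/189.3 = 0.015954
sqrt(0.015954) = 0.126307
xi = 0.073 / 0.126307 = 0.577956
R = 1.6 * xi * H0 = 1.6 * 0.577956 * 3.02
R = 2.7927 m

2.7927


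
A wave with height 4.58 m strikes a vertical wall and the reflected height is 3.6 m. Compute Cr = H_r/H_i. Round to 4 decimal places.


Cr = H_r / H_i
Cr = 3.6 / 4.58
Cr = 0.7860

0.7860


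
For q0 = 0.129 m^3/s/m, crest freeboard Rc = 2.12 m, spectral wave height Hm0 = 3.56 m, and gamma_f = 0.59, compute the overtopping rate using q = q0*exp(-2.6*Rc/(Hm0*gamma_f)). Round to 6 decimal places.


q = q0 * exp(-2.6 * Rc / (Hm0 * gamma_f))
Exponent = -2.6 * 2.12 / (3.56 * 0.59)
= -2.6 * 2.12 / 2.1004
= -2.624262
exp(-2.624262) = 0.072493
q = 0.129 * 0.072493
q = 0.009352 m^3/s/m

0.009352


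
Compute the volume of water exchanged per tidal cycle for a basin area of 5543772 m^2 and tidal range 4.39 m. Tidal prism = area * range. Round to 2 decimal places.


Tidal prism = Area * Tidal range
P = 5543772 * 4.39
P = 24337159.08 m^3

24337159.08


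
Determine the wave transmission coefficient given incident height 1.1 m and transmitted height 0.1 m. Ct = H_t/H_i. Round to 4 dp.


Ct = H_t / H_i
Ct = 0.1 / 1.1
Ct = 0.0909

0.0909


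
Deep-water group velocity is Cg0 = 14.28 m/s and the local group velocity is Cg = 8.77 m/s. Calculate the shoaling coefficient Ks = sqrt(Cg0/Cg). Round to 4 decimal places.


Ks = sqrt(Cg0 / Cg)
Ks = sqrt(14.28 / 8.77)
Ks = sqrt(1.6283)
Ks = 1.2760

1.2760


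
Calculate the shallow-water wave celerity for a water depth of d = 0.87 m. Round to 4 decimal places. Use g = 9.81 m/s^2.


Using the shallow-water approximation:
C = sqrt(g * d) = sqrt(9.81 * 0.87)
C = sqrt(8.5347)
C = 2.9214 m/s

2.9214


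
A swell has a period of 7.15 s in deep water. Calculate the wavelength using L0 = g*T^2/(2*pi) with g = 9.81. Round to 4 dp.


L0 = g * T^2 / (2 * pi)
L0 = 9.81 * 7.15^2 / (2 * pi)
L0 = 9.81 * 51.1225 / 6.28319
L0 = 501.5117 / 6.28319
L0 = 79.8181 m

79.8181


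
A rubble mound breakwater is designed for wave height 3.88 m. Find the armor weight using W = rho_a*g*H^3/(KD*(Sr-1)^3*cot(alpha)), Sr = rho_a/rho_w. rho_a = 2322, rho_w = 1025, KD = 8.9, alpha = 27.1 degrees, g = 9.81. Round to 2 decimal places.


Sr = rho_a / rho_w = 2322 / 1025 = 2.265366
(Sr - 1) = 1.265366
(Sr - 1)^3 = 2.026041
cot(27.1) = 1 / tan(27.1) = 1 / 0.511726 = 1.954171
Numerator = 2322 * 9.81 * 3.88^3 = 1330535.2951
Denominator = 8.9 * 2.026041 * 1.954171 = 35.237167
W = 1330535.2951 / 35.237167
W = 37759.43 N

37759.43


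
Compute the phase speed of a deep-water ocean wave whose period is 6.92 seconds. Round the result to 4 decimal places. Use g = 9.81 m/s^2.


We use the deep-water celerity formula:
C = g * T / (2 * pi)
C = 9.81 * 6.92 / (2 * 3.14159...)
C = 67.885200 / 6.283185
C = 10.8043 m/s

10.8043


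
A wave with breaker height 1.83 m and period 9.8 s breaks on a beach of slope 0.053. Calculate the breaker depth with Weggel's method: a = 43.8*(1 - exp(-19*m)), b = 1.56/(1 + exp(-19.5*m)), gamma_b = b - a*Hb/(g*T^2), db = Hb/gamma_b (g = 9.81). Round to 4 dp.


a = 43.8 * (1 - exp(-19 * m))
exp(-19 * 0.053) = exp(-1.0070) = 0.365313
a = 43.8 * (1 - 0.365313) = 27.799278
b = 1.56 / (1 + exp(-19.5 * m))
exp(-19.5 * 0.053) = exp(-1.0335) = 0.355760
b = 1.56 / (1 + 0.355760) = 1.150646
Hb / (g * T^2) = 1.83 / (9.81 * 9.8^2) = 1.83 / 942.1524 = 0.00194236
gamma_b = b - a * Hb/(g*T^2) = 1.150646 - 27.799278 * 0.00194236 = 1.096650
db = Hb / gamma_b = 1.83 / 1.096650
db = 1.6687 m

1.6687


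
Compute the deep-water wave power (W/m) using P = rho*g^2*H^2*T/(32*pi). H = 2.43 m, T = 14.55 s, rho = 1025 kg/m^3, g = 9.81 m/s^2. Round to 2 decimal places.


P = rho * g^2 * H^2 * T / (32 * pi)
P = 1025 * 9.81^2 * 2.43^2 * 14.55 / (32 * pi)
P = 1025 * 96.2361 * 5.9049 * 14.55 / 100.53096
P = 84301.94 W/m

84301.94


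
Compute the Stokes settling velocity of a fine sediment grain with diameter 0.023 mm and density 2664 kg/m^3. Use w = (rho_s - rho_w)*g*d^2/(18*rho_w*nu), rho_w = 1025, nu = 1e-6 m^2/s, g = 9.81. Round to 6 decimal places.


w = (rho_s - rho_w) * g * d^2 / (18 * rho_w * nu)
d = 0.023 mm = 0.000023 m
rho_s - rho_w = 2664 - 1025 = 1639
Numerator = 1639 * 9.81 * (0.000023)^2 = 0.000008505574
Denominator = 18 * 1025 * 1e-6 = 0.018450
w = 0.000461 m/s

0.000461


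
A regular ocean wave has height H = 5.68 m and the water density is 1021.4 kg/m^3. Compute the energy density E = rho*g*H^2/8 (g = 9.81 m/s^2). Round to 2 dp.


E = (1/8) * rho * g * H^2
E = (1/8) * 1021.4 * 9.81 * 5.68^2
E = 0.125 * 1021.4 * 9.81 * 32.2624
E = 40408.39 J/m^2

40408.39


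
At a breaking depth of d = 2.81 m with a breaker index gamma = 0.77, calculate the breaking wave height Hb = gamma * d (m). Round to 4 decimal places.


Hb = gamma * d
Hb = 0.77 * 2.81
Hb = 2.1637 m

2.1637


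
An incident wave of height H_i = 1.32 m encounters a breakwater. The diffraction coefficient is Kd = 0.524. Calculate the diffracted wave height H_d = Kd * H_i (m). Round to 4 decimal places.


H_d = Kd * H_i
H_d = 0.524 * 1.32
H_d = 0.6917 m

0.6917


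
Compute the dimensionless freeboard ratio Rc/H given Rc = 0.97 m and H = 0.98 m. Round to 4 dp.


Relative freeboard = Rc / H
= 0.97 / 0.98
= 0.9898

0.9898


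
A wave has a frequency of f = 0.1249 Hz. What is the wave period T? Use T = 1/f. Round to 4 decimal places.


T = 1 / f
T = 1 / 0.1249
T = 8.0064 s

8.0064


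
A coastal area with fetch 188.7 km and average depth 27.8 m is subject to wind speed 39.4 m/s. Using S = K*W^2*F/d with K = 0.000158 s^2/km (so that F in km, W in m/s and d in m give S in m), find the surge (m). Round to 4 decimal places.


S = K * W^2 * F / d
W^2 = 39.4^2 = 1552.36
S = 0.000158 * 1552.36 * 188.7 / 27.8
Numerator = 0.000158 * 1552.36 * 188.7 = 46.282992
S = 46.282992 / 27.8 = 1.6649 m

1.6649


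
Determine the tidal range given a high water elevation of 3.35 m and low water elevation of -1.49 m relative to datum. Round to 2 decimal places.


Tidal range = High water - Low water
Tidal range = 3.35 - (-1.49)
Tidal range = 4.84 m

4.84


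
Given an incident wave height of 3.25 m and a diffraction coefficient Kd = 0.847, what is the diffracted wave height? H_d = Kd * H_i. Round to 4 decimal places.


H_d = Kd * H_i
H_d = 0.847 * 3.25
H_d = 2.7528 m

2.7528


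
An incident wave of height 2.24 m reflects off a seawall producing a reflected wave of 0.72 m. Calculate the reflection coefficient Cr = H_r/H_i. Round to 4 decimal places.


Cr = H_r / H_i
Cr = 0.72 / 2.24
Cr = 0.3214

0.3214


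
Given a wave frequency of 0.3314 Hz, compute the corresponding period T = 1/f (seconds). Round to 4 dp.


T = 1 / f
T = 1 / 0.3314
T = 3.0175 s

3.0175


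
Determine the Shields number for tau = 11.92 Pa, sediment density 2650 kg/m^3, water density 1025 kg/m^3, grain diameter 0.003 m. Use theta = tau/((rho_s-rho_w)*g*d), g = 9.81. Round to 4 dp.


theta = tau / ((rho_s - rho_w) * g * d)
rho_s - rho_w = 2650 - 1025 = 1625
Denominator = 1625 * 9.81 * 0.003 = 47.823750
theta = 11.92 / 47.823750
theta = 0.2492

0.2492


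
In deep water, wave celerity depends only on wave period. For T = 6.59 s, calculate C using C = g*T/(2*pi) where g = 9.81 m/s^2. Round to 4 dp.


We use the deep-water celerity formula:
C = g * T / (2 * pi)
C = 9.81 * 6.59 / (2 * 3.14159...)
C = 64.647900 / 6.283185
C = 10.2890 m/s

10.2890


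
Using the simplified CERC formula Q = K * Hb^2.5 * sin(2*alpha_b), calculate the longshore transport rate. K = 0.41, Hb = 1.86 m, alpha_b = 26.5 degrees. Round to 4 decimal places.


Q = K * Hb^2.5 * sin(2 * alpha_b)
Hb^2.5 = 1.86^2.5 = 4.718265
sin(2 * 26.5) = sin(53.0) = 0.798636
Q = 0.41 * 4.718265 * 0.798636
Q = 1.5450 m^3/s

1.5450


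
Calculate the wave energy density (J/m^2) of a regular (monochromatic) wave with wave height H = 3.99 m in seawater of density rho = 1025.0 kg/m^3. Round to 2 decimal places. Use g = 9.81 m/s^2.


E = (1/8) * rho * g * H^2
E = (1/8) * 1025.0 * 9.81 * 3.99^2
E = 0.125 * 1025.0 * 9.81 * 15.9201
E = 20010.07 J/m^2

20010.07


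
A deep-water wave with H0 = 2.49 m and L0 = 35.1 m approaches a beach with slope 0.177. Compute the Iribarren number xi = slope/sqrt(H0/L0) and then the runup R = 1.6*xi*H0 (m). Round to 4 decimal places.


xi = slope / sqrt(H0/L0)
H0/L0 = 2.49/35.1 = 0.070940
sqrt(0.070940) = 0.266346
xi = 0.177 / 0.266346 = 0.664549
R = 1.6 * xi * H0 = 1.6 * 0.664549 * 2.49
R = 2.6476 m

2.6476


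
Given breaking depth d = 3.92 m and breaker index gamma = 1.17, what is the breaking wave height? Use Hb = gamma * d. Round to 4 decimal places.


Hb = gamma * d
Hb = 1.17 * 3.92
Hb = 4.5864 m

4.5864


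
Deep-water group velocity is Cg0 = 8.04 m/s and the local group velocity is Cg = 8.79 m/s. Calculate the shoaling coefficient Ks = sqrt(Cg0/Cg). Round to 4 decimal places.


Ks = sqrt(Cg0 / Cg)
Ks = sqrt(8.04 / 8.79)
Ks = sqrt(0.9147)
Ks = 0.9564

0.9564


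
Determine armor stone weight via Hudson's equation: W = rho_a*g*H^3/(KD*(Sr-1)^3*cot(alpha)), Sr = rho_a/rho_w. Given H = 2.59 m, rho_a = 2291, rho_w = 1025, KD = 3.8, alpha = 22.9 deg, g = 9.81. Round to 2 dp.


Sr = rho_a / rho_w = 2291 / 1025 = 2.235122
(Sr - 1) = 1.235122
(Sr - 1)^3 = 1.884211
cot(22.9) = 1 / tan(22.9) = 1 / 0.422417 = 2.367332
Numerator = 2291 * 9.81 * 2.59^3 = 390475.1396
Denominator = 3.8 * 1.884211 * 2.367332 = 16.950098
W = 390475.1396 / 16.950098
W = 23036.75 N

23036.75


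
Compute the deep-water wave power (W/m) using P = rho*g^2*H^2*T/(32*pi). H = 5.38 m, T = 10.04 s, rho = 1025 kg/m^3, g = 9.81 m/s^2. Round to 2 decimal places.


P = rho * g^2 * H^2 * T / (32 * pi)
P = 1025 * 9.81^2 * 5.38^2 * 10.04 / (32 * pi)
P = 1025 * 96.2361 * 28.9444 * 10.04 / 100.53096
P = 285141.41 W/m

285141.41


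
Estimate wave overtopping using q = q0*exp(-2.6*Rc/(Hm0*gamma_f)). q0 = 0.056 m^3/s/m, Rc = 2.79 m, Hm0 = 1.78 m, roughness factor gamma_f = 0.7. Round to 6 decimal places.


q = q0 * exp(-2.6 * Rc / (Hm0 * gamma_f))
Exponent = -2.6 * 2.79 / (1.78 * 0.7)
= -2.6 * 2.79 / 1.2460
= -5.821830
exp(-5.821830) = 0.002962
q = 0.056 * 0.002962
q = 0.000166 m^3/s/m

0.000166


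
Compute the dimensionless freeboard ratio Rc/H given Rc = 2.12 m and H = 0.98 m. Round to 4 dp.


Relative freeboard = Rc / H
= 2.12 / 0.98
= 2.1633

2.1633


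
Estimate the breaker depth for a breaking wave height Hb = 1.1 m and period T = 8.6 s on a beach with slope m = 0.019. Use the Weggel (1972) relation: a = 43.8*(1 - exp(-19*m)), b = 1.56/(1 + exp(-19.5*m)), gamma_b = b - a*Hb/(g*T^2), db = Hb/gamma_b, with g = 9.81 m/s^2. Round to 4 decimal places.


a = 43.8 * (1 - exp(-19 * m))
exp(-19 * 0.019) = exp(-0.3610) = 0.696979
a = 43.8 * (1 - 0.696979) = 13.272320
b = 1.56 / (1 + exp(-19.5 * m))
exp(-19.5 * 0.019) = exp(-0.3705) = 0.690389
b = 1.56 / (1 + 0.690389) = 0.922864
Hb / (g * T^2) = 1.1 / (9.81 * 8.6^2) = 1.1 / 725.5476 = 0.00151610
gamma_b = b - a * Hb/(g*T^2) = 0.922864 - 13.272320 * 0.00151610 = 0.902742
db = Hb / gamma_b = 1.1 / 0.902742
db = 1.2185 m

1.2185


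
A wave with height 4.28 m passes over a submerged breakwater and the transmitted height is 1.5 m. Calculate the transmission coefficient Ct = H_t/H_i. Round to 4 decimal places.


Ct = H_t / H_i
Ct = 1.5 / 4.28
Ct = 0.3505

0.3505


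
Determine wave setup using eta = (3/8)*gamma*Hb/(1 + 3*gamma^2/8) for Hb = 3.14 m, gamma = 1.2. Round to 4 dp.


eta = (3/8) * gamma * Hb / (1 + 3*gamma^2/8)
Numerator = (3/8) * 1.2 * 3.14 = 1.413000
Denominator = 1 + 3*1.2^2/8 = 1 + 0.540000 = 1.540000
eta = 1.413000 / 1.540000
eta = 0.9175 m

0.9175


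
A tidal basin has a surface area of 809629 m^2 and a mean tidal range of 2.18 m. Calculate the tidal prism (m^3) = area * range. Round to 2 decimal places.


Tidal prism = Area * Tidal range
P = 809629 * 2.18
P = 1764991.22 m^3

1764991.22


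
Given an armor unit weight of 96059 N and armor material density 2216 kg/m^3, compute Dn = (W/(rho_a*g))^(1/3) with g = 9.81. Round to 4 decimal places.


V = W / (rho_a * g)
V = 96059 / (2216 * 9.81)
V = 96059 / 21738.96
V = 4.418749 m^3
Dn = V^(1/3) = 4.418749^(1/3)
Dn = 1.6410 m

1.6410


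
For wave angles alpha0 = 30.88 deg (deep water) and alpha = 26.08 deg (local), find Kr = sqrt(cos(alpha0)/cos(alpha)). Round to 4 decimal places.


Kr = sqrt(cos(alpha0) / cos(alpha))
cos(30.88) = 0.858244
cos(26.08) = 0.898181
Kr = sqrt(0.858244 / 0.898181)
Kr = sqrt(0.955536)
Kr = 0.9775

0.9775


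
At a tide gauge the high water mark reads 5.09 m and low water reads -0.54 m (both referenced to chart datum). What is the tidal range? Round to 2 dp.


Tidal range = High water - Low water
Tidal range = 5.09 - (-0.54)
Tidal range = 5.63 m

5.63


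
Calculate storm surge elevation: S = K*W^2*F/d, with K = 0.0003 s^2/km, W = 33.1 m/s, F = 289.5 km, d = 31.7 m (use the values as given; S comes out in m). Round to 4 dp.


S = K * W^2 * F / d
W^2 = 33.1^2 = 1095.61
S = 0.0003 * 1095.61 * 289.5 / 31.7
Numerator = 0.0003 * 1095.61 * 289.5 = 95.153728
S = 95.153728 / 31.7 = 3.0017 m

3.0017


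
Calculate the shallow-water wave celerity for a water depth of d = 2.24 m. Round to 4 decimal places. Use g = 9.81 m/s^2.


Using the shallow-water approximation:
C = sqrt(g * d) = sqrt(9.81 * 2.24)
C = sqrt(21.9744)
C = 4.6877 m/s

4.6877


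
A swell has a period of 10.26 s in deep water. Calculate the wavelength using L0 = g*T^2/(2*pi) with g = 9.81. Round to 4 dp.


L0 = g * T^2 / (2 * pi)
L0 = 9.81 * 10.26^2 / (2 * pi)
L0 = 9.81 * 105.2676 / 6.28319
L0 = 1032.6752 / 6.28319
L0 = 164.3554 m

164.3554


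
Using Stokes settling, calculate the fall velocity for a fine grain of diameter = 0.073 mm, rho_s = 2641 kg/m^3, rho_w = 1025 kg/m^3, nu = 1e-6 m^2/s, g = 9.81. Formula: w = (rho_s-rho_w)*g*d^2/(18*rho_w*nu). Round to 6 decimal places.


w = (rho_s - rho_w) * g * d^2 / (18 * rho_w * nu)
d = 0.073 mm = 0.000073 m
rho_s - rho_w = 2641 - 1025 = 1616
Numerator = 1616 * 9.81 * (0.000073)^2 = 0.000084480424
Denominator = 18 * 1025 * 1e-6 = 0.018450
w = 0.004579 m/s

0.004579


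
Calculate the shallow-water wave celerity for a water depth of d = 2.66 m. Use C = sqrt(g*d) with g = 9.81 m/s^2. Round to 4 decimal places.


Using the shallow-water approximation:
C = sqrt(g * d) = sqrt(9.81 * 2.66)
C = sqrt(26.0946)
C = 5.1083 m/s

5.1083


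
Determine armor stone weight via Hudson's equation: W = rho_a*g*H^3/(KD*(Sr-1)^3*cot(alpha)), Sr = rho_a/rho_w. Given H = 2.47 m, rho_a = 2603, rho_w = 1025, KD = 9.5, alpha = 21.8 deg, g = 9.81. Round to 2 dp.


Sr = rho_a / rho_w = 2603 / 1025 = 2.539512
(Sr - 1) = 1.539512
(Sr - 1)^3 = 3.648794
cot(21.8) = 1 / tan(21.8) = 1 / 0.399971 = 2.500178
Numerator = 2603 * 9.81 * 2.47^3 = 384799.0891
Denominator = 9.5 * 3.648794 * 2.500178 = 86.665051
W = 384799.0891 / 86.665051
W = 4440.07 N

4440.07


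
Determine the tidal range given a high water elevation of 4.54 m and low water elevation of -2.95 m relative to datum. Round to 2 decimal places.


Tidal range = High water - Low water
Tidal range = 4.54 - (-2.95)
Tidal range = 7.49 m

7.49


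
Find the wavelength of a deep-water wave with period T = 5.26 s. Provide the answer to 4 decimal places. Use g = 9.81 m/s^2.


L0 = g * T^2 / (2 * pi)
L0 = 9.81 * 5.26^2 / (2 * pi)
L0 = 9.81 * 27.6676 / 6.28319
L0 = 271.4192 / 6.28319
L0 = 43.1977 m

43.1977


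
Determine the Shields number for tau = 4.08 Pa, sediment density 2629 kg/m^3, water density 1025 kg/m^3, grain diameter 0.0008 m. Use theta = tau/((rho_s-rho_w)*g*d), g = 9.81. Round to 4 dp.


theta = tau / ((rho_s - rho_w) * g * d)
rho_s - rho_w = 2629 - 1025 = 1604
Denominator = 1604 * 9.81 * 0.0008 = 12.588192
theta = 4.08 / 12.588192
theta = 0.3241

0.3241


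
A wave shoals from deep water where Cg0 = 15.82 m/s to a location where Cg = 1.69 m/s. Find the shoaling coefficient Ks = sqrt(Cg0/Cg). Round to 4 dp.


Ks = sqrt(Cg0 / Cg)
Ks = sqrt(15.82 / 1.69)
Ks = sqrt(9.3609)
Ks = 3.0596

3.0596


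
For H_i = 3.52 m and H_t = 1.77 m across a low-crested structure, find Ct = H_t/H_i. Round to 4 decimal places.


Ct = H_t / H_i
Ct = 1.77 / 3.52
Ct = 0.5028

0.5028


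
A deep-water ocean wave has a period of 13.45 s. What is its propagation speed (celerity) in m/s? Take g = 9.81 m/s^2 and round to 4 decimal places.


We use the deep-water celerity formula:
C = g * T / (2 * pi)
C = 9.81 * 13.45 / (2 * 3.14159...)
C = 131.944500 / 6.283185
C = 20.9996 m/s

20.9996


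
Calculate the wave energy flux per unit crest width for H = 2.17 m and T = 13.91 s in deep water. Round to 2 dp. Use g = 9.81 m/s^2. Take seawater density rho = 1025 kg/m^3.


P = rho * g^2 * H^2 * T / (32 * pi)
P = 1025 * 9.81^2 * 2.17^2 * 13.91 / (32 * pi)
P = 1025 * 96.2361 * 4.7089 * 13.91 / 100.53096
P = 64270.05 W/m

64270.05


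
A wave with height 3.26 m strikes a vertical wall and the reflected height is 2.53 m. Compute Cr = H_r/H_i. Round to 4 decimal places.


Cr = H_r / H_i
Cr = 2.53 / 3.26
Cr = 0.7761

0.7761


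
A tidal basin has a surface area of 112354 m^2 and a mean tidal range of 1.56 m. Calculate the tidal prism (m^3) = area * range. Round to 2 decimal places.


Tidal prism = Area * Tidal range
P = 112354 * 1.56
P = 175272.24 m^3

175272.24


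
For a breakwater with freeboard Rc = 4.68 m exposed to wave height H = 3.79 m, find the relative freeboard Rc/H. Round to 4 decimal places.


Relative freeboard = Rc / H
= 4.68 / 3.79
= 1.2348

1.2348


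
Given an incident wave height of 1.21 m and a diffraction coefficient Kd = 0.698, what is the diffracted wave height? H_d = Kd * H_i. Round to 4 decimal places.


H_d = Kd * H_i
H_d = 0.698 * 1.21
H_d = 0.8446 m

0.8446


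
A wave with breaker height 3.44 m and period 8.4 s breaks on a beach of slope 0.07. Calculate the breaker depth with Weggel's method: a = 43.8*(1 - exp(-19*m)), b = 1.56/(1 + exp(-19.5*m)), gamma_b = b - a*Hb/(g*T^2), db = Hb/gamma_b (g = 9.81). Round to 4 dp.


a = 43.8 * (1 - exp(-19 * m))
exp(-19 * 0.07) = exp(-1.3300) = 0.264477
a = 43.8 * (1 - 0.264477) = 32.215896
b = 1.56 / (1 + exp(-19.5 * m))
exp(-19.5 * 0.07) = exp(-1.3650) = 0.255381
b = 1.56 / (1 + 0.255381) = 1.242651
Hb / (g * T^2) = 3.44 / (9.81 * 8.4^2) = 3.44 / 692.1936 = 0.00496971
gamma_b = b - a * Hb/(g*T^2) = 1.242651 - 32.215896 * 0.00496971 = 1.082547
db = Hb / gamma_b = 3.44 / 1.082547
db = 3.1777 m

3.1777


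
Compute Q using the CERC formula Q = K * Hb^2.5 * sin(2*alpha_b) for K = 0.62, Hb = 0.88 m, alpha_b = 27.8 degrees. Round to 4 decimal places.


Q = K * Hb^2.5 * sin(2 * alpha_b)
Hb^2.5 = 0.88^2.5 = 0.726452
sin(2 * 27.8) = sin(55.6) = 0.825113
Q = 0.62 * 0.726452 * 0.825113
Q = 0.3716 m^3/s

0.3716


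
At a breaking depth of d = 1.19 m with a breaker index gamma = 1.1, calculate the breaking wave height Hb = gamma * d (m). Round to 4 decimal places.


Hb = gamma * d
Hb = 1.1 * 1.19
Hb = 1.3090 m

1.3090


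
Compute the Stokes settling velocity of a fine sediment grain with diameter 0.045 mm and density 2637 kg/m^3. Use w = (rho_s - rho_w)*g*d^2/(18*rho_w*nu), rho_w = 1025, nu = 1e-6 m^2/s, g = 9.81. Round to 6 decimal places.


w = (rho_s - rho_w) * g * d^2 / (18 * rho_w * nu)
d = 0.045 mm = 0.000045 m
rho_s - rho_w = 2637 - 1025 = 1612
Numerator = 1612 * 9.81 * (0.000045)^2 = 0.000032022783
Denominator = 18 * 1025 * 1e-6 = 0.018450
w = 0.001736 m/s

0.001736


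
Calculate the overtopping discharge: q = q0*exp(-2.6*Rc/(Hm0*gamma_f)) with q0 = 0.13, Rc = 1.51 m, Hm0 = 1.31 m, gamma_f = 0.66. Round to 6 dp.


q = q0 * exp(-2.6 * Rc / (Hm0 * gamma_f))
Exponent = -2.6 * 1.51 / (1.31 * 0.66)
= -2.6 * 1.51 / 0.8646
= -4.540828
exp(-4.540828) = 0.010665
q = 0.13 * 0.010665
q = 0.001386 m^3/s/m

0.001386


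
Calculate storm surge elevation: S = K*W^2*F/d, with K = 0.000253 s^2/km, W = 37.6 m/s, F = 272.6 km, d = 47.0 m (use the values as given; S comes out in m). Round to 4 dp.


S = K * W^2 * F / d
W^2 = 37.6^2 = 1413.76
S = 0.000253 * 1413.76 * 272.6 / 47.0
Numerator = 0.000253 * 1413.76 * 272.6 = 97.503917
S = 97.503917 / 47.0 = 2.0746 m

2.0746


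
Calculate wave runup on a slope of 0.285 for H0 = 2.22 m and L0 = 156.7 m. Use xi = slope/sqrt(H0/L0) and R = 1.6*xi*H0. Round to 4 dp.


xi = slope / sqrt(H0/L0)
H0/L0 = 2.22/156.7 = 0.014167
sqrt(0.014167) = 0.119026
xi = 0.285 / 0.119026 = 2.394434
R = 1.6 * xi * H0 = 1.6 * 2.394434 * 2.22
R = 8.5050 m

8.5050


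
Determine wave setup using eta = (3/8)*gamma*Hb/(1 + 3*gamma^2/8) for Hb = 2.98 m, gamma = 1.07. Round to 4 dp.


eta = (3/8) * gamma * Hb / (1 + 3*gamma^2/8)
Numerator = (3/8) * 1.07 * 2.98 = 1.195725
Denominator = 1 + 3*1.07^2/8 = 1 + 0.429338 = 1.429338
eta = 1.195725 / 1.429338
eta = 0.8366 m

0.8366


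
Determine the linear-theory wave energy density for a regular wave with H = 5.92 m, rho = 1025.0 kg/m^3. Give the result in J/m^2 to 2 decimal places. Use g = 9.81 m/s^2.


E = (1/8) * rho * g * H^2
E = (1/8) * 1025.0 * 9.81 * 5.92^2
E = 0.125 * 1025.0 * 9.81 * 35.0464
E = 44050.04 J/m^2

44050.04


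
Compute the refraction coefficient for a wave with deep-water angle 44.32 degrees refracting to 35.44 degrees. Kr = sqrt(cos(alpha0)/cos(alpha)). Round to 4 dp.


Kr = sqrt(cos(alpha0) / cos(alpha))
cos(44.32) = 0.715449
cos(35.44) = 0.814723
Kr = sqrt(0.715449 / 0.814723)
Kr = sqrt(0.878150)
Kr = 0.9371

0.9371


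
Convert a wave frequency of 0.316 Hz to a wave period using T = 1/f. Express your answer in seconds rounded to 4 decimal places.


T = 1 / f
T = 1 / 0.316
T = 3.1646 s

3.1646


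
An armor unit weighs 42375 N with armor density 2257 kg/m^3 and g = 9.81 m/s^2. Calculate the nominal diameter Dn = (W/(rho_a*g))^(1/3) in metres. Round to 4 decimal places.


V = W / (rho_a * g)
V = 42375 / (2257 * 9.81)
V = 42375 / 22141.17
V = 1.913856 m^3
Dn = V^(1/3) = 1.913856^(1/3)
Dn = 1.2416 m

1.2416


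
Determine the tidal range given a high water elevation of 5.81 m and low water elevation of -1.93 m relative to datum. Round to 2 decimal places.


Tidal range = High water - Low water
Tidal range = 5.81 - (-1.93)
Tidal range = 7.74 m

7.74


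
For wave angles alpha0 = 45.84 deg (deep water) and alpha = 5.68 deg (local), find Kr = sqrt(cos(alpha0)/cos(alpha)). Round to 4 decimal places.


Kr = sqrt(cos(alpha0) / cos(alpha))
cos(45.84) = 0.696664
cos(5.68) = 0.995090
Kr = sqrt(0.696664 / 0.995090)
Kr = sqrt(0.700102)
Kr = 0.8367

0.8367


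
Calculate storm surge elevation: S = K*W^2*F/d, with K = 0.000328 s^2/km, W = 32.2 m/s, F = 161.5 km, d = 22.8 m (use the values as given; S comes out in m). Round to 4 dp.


S = K * W^2 * F / d
W^2 = 32.2^2 = 1036.84
S = 0.000328 * 1036.84 * 161.5 / 22.8
Numerator = 0.000328 * 1036.84 * 161.5 = 54.923488
S = 54.923488 / 22.8 = 2.4089 m

2.4089


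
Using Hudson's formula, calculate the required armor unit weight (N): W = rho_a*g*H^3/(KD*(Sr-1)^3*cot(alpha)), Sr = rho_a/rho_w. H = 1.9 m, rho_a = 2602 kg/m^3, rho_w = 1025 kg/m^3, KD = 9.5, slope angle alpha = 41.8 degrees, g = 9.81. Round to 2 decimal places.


Sr = rho_a / rho_w = 2602 / 1025 = 2.538537
(Sr - 1) = 1.538537
(Sr - 1)^3 = 3.641862
cot(41.8) = 1 / tan(41.8) = 1 / 0.894103 = 1.118439
Numerator = 2602 * 9.81 * 1.9^3 = 175080.2276
Denominator = 9.5 * 3.641862 * 1.118439 = 38.695409
W = 175080.2276 / 38.695409
W = 4524.57 N

4524.57


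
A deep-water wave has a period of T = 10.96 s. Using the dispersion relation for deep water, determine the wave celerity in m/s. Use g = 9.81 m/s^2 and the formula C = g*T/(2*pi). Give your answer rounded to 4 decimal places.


We use the deep-water celerity formula:
C = g * T / (2 * pi)
C = 9.81 * 10.96 / (2 * 3.14159...)
C = 107.517600 / 6.283185
C = 17.1120 m/s

17.1120


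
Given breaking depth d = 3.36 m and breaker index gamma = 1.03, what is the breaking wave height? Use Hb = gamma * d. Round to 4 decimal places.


Hb = gamma * d
Hb = 1.03 * 3.36
Hb = 3.4608 m

3.4608


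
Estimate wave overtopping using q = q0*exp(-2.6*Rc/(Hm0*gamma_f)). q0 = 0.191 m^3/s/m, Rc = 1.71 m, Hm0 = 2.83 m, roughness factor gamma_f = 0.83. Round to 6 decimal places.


q = q0 * exp(-2.6 * Rc / (Hm0 * gamma_f))
Exponent = -2.6 * 1.71 / (2.83 * 0.83)
= -2.6 * 1.71 / 2.3489
= -1.892801
exp(-1.892801) = 0.150649
q = 0.191 * 0.150649
q = 0.028774 m^3/s/m

0.028774


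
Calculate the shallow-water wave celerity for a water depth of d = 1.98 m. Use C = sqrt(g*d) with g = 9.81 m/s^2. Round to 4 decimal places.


Using the shallow-water approximation:
C = sqrt(g * d) = sqrt(9.81 * 1.98)
C = sqrt(19.4238)
C = 4.4072 m/s

4.4072


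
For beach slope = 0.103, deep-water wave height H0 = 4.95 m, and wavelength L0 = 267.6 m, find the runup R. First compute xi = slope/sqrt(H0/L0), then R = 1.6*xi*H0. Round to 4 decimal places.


xi = slope / sqrt(H0/L0)
H0/L0 = 4.95/267.6 = 0.018498
sqrt(0.018498) = 0.136006
xi = 0.103 / 0.136006 = 0.757317
R = 1.6 * xi * H0 = 1.6 * 0.757317 * 4.95
R = 5.9980 m

5.9980


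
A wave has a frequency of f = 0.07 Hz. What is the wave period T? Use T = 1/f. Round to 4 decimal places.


T = 1 / f
T = 1 / 0.07
T = 14.2857 s

14.2857


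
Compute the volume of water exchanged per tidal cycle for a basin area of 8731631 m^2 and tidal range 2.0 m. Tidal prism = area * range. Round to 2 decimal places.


Tidal prism = Area * Tidal range
P = 8731631 * 2.0
P = 17463262.00 m^3

17463262.00


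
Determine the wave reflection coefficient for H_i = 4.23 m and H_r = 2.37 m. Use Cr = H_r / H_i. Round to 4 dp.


Cr = H_r / H_i
Cr = 2.37 / 4.23
Cr = 0.5603

0.5603


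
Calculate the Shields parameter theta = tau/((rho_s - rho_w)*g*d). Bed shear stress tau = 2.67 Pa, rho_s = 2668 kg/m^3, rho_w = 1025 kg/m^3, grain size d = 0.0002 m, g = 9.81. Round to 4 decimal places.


theta = tau / ((rho_s - rho_w) * g * d)
rho_s - rho_w = 2668 - 1025 = 1643
Denominator = 1643 * 9.81 * 0.0002 = 3.223566
theta = 2.67 / 3.223566
theta = 0.8283

0.8283


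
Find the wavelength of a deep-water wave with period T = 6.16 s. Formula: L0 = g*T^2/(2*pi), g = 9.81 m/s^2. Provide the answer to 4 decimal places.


L0 = g * T^2 / (2 * pi)
L0 = 9.81 * 6.16^2 / (2 * pi)
L0 = 9.81 * 37.9456 / 6.28319
L0 = 372.2463 / 6.28319
L0 = 59.2448 m

59.2448


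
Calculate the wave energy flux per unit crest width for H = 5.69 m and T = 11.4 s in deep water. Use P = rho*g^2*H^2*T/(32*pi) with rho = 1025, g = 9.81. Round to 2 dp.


P = rho * g^2 * H^2 * T / (32 * pi)
P = 1025 * 9.81^2 * 5.69^2 * 11.4 / (32 * pi)
P = 1025 * 96.2361 * 32.3761 * 11.4 / 100.53096
P = 362152.44 W/m

362152.44


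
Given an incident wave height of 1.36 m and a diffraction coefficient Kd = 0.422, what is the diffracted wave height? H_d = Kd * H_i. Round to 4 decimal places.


H_d = Kd * H_i
H_d = 0.422 * 1.36
H_d = 0.5739 m

0.5739


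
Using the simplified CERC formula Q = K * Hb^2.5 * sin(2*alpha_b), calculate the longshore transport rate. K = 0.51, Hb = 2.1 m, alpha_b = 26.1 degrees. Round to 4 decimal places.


Q = K * Hb^2.5 * sin(2 * alpha_b)
Hb^2.5 = 2.1^2.5 = 6.390697
sin(2 * 26.1) = sin(52.2) = 0.790155
Q = 0.51 * 6.390697 * 0.790155
Q = 2.5753 m^3/s

2.5753


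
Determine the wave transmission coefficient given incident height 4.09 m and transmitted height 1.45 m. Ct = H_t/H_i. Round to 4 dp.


Ct = H_t / H_i
Ct = 1.45 / 4.09
Ct = 0.3545

0.3545


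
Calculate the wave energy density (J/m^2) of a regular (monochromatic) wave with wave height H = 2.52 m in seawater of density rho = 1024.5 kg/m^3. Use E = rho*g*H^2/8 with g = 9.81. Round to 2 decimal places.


E = (1/8) * rho * g * H^2
E = (1/8) * 1024.5 * 9.81 * 2.52^2
E = 0.125 * 1024.5 * 9.81 * 6.3504
E = 7977.96 J/m^2

7977.96


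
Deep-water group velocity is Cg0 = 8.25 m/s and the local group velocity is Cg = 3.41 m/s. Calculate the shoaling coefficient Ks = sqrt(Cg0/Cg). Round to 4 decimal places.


Ks = sqrt(Cg0 / Cg)
Ks = sqrt(8.25 / 3.41)
Ks = sqrt(2.4194)
Ks = 1.5554

1.5554


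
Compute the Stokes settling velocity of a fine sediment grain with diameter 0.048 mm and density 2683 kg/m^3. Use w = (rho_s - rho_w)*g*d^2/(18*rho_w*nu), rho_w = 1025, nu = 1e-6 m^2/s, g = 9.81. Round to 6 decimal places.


w = (rho_s - rho_w) * g * d^2 / (18 * rho_w * nu)
d = 0.048 mm = 0.000048 m
rho_s - rho_w = 2683 - 1025 = 1658
Numerator = 1658 * 9.81 * (0.000048)^2 = 0.000037474514
Denominator = 18 * 1025 * 1e-6 = 0.018450
w = 0.002031 m/s

0.002031


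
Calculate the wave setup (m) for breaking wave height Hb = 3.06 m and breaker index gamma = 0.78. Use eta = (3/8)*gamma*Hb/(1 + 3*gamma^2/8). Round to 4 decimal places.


eta = (3/8) * gamma * Hb / (1 + 3*gamma^2/8)
Numerator = (3/8) * 0.78 * 3.06 = 0.895050
Denominator = 1 + 3*0.78^2/8 = 1 + 0.228150 = 1.228150
eta = 0.895050 / 1.228150
eta = 0.7288 m

0.7288


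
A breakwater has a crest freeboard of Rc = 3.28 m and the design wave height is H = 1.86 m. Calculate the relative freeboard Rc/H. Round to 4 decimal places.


Relative freeboard = Rc / H
= 3.28 / 1.86
= 1.7634

1.7634


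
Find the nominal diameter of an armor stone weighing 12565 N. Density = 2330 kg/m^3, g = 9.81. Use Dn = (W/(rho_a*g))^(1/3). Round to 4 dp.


V = W / (rho_a * g)
V = 12565 / (2330 * 9.81)
V = 12565 / 22857.30
V = 0.549715 m^3
Dn = V^(1/3) = 0.549715^(1/3)
Dn = 0.8192 m

0.8192
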